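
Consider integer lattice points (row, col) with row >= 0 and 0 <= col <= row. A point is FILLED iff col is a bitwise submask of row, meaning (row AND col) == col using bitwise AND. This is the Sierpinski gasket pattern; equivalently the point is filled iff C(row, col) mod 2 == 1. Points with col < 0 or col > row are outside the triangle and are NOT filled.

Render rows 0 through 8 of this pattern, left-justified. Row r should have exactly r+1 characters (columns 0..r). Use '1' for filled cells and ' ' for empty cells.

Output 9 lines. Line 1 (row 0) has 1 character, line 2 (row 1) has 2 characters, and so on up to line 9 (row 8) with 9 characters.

r0=0: 1
r1=1: 11
r2=10: 1 1
r3=11: 1111
r4=100: 1   1
r5=101: 11  11
r6=110: 1 1 1 1
r7=111: 11111111
r8=1000: 1       1

Answer: 1
11
1 1
1111
1   1
11  11
1 1 1 1
11111111
1       1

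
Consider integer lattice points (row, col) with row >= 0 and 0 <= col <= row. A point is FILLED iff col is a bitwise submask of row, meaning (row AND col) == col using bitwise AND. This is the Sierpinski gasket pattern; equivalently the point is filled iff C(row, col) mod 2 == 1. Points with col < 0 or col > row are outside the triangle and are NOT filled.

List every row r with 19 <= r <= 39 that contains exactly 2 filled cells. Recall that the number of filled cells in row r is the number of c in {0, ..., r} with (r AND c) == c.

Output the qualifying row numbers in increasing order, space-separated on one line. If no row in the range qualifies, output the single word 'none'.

Row r has 2^popcount(r) filled cells, so we need popcount(r) = log2(2) = 1.
Scan r = 19..39 and keep those with exactly 1 one-bits:
r=19=10011 popcount=3 -> skip
r=20=10100 popcount=2 -> skip
r=21=10101 popcount=3 -> skip
r=22=10110 popcount=3 -> skip
r=23=10111 popcount=4 -> skip
r=24=11000 popcount=2 -> skip
r=25=11001 popcount=3 -> skip
r=26=11010 popcount=3 -> skip
r=27=11011 popcount=4 -> skip
r=28=11100 popcount=3 -> skip
r=29=11101 popcount=4 -> skip
r=30=11110 popcount=4 -> skip
r=31=11111 popcount=5 -> skip
r=32=100000 popcount=1 -> KEEP
r=33=100001 popcount=2 -> skip
r=34=100010 popcount=2 -> skip
r=35=100011 popcount=3 -> skip
r=36=100100 popcount=2 -> skip
r=37=100101 popcount=3 -> skip
r=38=100110 popcount=3 -> skip
r=39=100111 popcount=4 -> skip
Kept rows: 32

Answer: 32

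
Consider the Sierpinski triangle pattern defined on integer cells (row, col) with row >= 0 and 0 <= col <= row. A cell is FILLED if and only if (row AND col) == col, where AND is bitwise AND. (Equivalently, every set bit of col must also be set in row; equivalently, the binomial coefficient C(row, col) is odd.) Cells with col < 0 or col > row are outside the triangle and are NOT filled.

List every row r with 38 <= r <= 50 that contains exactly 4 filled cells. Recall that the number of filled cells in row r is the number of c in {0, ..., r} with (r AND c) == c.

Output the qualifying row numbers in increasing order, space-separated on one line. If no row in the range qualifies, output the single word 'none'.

Row r has 2^popcount(r) filled cells, so we need popcount(r) = log2(4) = 2.
Scan r = 38..50 and keep those with exactly 2 one-bits:
r=38=100110 popcount=3 -> skip
r=39=100111 popcount=4 -> skip
r=40=101000 popcount=2 -> KEEP
r=41=101001 popcount=3 -> skip
r=42=101010 popcount=3 -> skip
r=43=101011 popcount=4 -> skip
r=44=101100 popcount=3 -> skip
r=45=101101 popcount=4 -> skip
r=46=101110 popcount=4 -> skip
r=47=101111 popcount=5 -> skip
r=48=110000 popcount=2 -> KEEP
r=49=110001 popcount=3 -> skip
r=50=110010 popcount=3 -> skip
Kept rows: 40 48

Answer: 40 48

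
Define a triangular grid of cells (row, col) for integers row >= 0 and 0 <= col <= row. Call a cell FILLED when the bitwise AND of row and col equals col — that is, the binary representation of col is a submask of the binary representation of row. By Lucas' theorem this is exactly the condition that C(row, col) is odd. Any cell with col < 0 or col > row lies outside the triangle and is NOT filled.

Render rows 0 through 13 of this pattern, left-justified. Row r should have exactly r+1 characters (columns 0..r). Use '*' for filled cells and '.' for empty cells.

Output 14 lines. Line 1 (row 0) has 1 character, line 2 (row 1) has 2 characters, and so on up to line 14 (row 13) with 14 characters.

Answer: *
**
*.*
****
*...*
**..**
*.*.*.*
********
*.......*
**......**
*.*.....*.*
****....****
*...*...*...*
**..**..**..**

Derivation:
r0=0: *
r1=1: **
r2=10: *.*
r3=11: ****
r4=100: *...*
r5=101: **..**
r6=110: *.*.*.*
r7=111: ********
r8=1000: *.......*
r9=1001: **......**
r10=1010: *.*.....*.*
r11=1011: ****....****
r12=1100: *...*...*...*
r13=1101: **..**..**..**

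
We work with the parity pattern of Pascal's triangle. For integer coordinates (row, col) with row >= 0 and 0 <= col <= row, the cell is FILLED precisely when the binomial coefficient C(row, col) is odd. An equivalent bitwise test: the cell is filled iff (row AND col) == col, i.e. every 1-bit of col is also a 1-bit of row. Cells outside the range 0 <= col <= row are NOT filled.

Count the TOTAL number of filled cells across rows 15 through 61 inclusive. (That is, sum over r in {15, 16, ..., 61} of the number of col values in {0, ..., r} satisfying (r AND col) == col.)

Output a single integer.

Answer: 568

Derivation:
r15=1111 pc4: +16 =16
r16=10000 pc1: +2 =18
r17=10001 pc2: +4 =22
r18=10010 pc2: +4 =26
r19=10011 pc3: +8 =34
r20=10100 pc2: +4 =38
r21=10101 pc3: +8 =46
r22=10110 pc3: +8 =54
r23=10111 pc4: +16 =70
r24=11000 pc2: +4 =74
r25=11001 pc3: +8 =82
r26=11010 pc3: +8 =90
r27=11011 pc4: +16 =106
r28=11100 pc3: +8 =114
r29=11101 pc4: +16 =130
r30=11110 pc4: +16 =146
r31=11111 pc5: +32 =178
r32=100000 pc1: +2 =180
r33=100001 pc2: +4 =184
r34=100010 pc2: +4 =188
r35=100011 pc3: +8 =196
r36=100100 pc2: +4 =200
r37=100101 pc3: +8 =208
r38=100110 pc3: +8 =216
r39=100111 pc4: +16 =232
r40=101000 pc2: +4 =236
r41=101001 pc3: +8 =244
r42=101010 pc3: +8 =252
r43=101011 pc4: +16 =268
r44=101100 pc3: +8 =276
r45=101101 pc4: +16 =292
r46=101110 pc4: +16 =308
r47=101111 pc5: +32 =340
r48=110000 pc2: +4 =344
r49=110001 pc3: +8 =352
r50=110010 pc3: +8 =360
r51=110011 pc4: +16 =376
r52=110100 pc3: +8 =384
r53=110101 pc4: +16 =400
r54=110110 pc4: +16 =416
r55=110111 pc5: +32 =448
r56=111000 pc3: +8 =456
r57=111001 pc4: +16 =472
r58=111010 pc4: +16 =488
r59=111011 pc5: +32 =520
r60=111100 pc4: +16 =536
r61=111101 pc5: +32 =568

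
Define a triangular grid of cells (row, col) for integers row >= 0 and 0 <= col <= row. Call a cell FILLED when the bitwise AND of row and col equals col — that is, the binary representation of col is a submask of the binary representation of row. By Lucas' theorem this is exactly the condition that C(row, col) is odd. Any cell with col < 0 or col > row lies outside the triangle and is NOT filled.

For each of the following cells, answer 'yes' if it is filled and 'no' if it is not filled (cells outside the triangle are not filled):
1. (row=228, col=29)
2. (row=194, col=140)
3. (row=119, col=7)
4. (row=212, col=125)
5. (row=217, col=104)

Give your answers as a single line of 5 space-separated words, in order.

(228,29): row=0b11100100, col=0b11101, row AND col = 0b100 = 4; 4 != 29 -> empty
(194,140): row=0b11000010, col=0b10001100, row AND col = 0b10000000 = 128; 128 != 140 -> empty
(119,7): row=0b1110111, col=0b111, row AND col = 0b111 = 7; 7 == 7 -> filled
(212,125): row=0b11010100, col=0b1111101, row AND col = 0b1010100 = 84; 84 != 125 -> empty
(217,104): row=0b11011001, col=0b1101000, row AND col = 0b1001000 = 72; 72 != 104 -> empty

Answer: no no yes no no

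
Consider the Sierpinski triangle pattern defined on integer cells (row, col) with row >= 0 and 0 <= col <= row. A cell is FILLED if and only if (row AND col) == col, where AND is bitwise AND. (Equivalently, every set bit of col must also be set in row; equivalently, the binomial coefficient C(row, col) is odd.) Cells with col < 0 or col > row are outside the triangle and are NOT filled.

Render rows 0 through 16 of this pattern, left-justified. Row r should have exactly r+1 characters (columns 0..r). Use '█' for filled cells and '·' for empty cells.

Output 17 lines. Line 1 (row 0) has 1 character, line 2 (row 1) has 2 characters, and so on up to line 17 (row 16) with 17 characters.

r0=0: █
r1=1: ██
r2=10: █·█
r3=11: ████
r4=100: █···█
r5=101: ██··██
r6=110: █·█·█·█
r7=111: ████████
r8=1000: █·······█
r9=1001: ██······██
r10=1010: █·█·····█·█
r11=1011: ████····████
r12=1100: █···█···█···█
r13=1101: ██··██··██··██
r14=1110: █·█·█·█·█·█·█·█
r15=1111: ████████████████
r16=10000: █···············█

Answer: █
██
█·█
████
█···█
██··██
█·█·█·█
████████
█·······█
██······██
█·█·····█·█
████····████
█···█···█···█
██··██··██··██
█·█·█·█·█·█·█·█
████████████████
█···············█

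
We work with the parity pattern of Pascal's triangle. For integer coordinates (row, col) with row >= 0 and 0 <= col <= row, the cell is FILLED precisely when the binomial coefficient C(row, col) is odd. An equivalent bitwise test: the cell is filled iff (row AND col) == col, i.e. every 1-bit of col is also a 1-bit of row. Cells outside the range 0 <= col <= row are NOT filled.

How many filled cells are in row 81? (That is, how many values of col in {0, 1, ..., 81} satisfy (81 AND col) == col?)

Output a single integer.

81 in binary = 1010001
popcount(81) = number of 1-bits in 1010001 = 3
A col c satisfies (81 AND c) == c iff every set bit of c is also set in 81; each of the 3 set bits of 81 can independently be on or off in c.
count = 2^3 = 8

Answer: 8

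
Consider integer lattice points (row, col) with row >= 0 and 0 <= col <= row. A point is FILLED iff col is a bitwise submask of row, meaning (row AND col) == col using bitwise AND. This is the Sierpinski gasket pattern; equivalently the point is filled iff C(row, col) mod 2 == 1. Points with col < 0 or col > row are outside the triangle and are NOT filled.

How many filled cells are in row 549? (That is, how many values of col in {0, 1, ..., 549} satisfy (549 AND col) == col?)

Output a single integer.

549 in binary = 1000100101
popcount(549) = number of 1-bits in 1000100101 = 4
A col c satisfies (549 AND c) == c iff every set bit of c is also set in 549; each of the 4 set bits of 549 can independently be on or off in c.
count = 2^4 = 16

Answer: 16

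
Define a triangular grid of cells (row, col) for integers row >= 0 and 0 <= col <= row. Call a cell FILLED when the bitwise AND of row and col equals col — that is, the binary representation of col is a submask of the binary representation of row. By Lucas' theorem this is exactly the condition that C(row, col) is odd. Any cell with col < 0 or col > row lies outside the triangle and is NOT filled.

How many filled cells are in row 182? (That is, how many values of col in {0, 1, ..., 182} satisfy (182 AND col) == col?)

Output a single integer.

Answer: 32

Derivation:
182 in binary = 10110110
popcount(182) = number of 1-bits in 10110110 = 5
A col c satisfies (182 AND c) == c iff every set bit of c is also set in 182; each of the 5 set bits of 182 can independently be on or off in c.
count = 2^5 = 32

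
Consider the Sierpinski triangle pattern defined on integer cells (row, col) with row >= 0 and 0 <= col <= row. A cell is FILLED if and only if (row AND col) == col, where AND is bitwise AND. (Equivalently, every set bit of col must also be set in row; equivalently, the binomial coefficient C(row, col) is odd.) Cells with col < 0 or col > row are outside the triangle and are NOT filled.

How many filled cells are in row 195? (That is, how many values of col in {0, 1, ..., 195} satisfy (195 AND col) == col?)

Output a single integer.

195 in binary = 11000011
popcount(195) = number of 1-bits in 11000011 = 4
A col c satisfies (195 AND c) == c iff every set bit of c is also set in 195; each of the 4 set bits of 195 can independently be on or off in c.
count = 2^4 = 16

Answer: 16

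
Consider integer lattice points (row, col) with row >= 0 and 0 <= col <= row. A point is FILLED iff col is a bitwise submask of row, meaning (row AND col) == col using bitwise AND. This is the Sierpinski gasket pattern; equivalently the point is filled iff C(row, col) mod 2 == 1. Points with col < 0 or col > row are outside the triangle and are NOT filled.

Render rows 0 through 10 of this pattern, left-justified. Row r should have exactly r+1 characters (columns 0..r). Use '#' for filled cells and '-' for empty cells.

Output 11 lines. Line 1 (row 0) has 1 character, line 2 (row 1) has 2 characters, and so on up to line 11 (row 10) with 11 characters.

Answer: #
##
#-#
####
#---#
##--##
#-#-#-#
########
#-------#
##------##
#-#-----#-#

Derivation:
r0=0: #
r1=1: ##
r2=10: #-#
r3=11: ####
r4=100: #---#
r5=101: ##--##
r6=110: #-#-#-#
r7=111: ########
r8=1000: #-------#
r9=1001: ##------##
r10=1010: #-#-----#-#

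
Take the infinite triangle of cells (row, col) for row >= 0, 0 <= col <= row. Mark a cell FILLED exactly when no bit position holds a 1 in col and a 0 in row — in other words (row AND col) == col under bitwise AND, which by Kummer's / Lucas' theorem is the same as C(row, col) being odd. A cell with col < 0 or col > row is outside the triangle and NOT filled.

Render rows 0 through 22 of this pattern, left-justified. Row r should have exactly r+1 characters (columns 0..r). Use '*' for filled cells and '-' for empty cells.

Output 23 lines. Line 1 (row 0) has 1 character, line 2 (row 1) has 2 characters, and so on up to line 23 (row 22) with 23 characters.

Answer: *
**
*-*
****
*---*
**--**
*-*-*-*
********
*-------*
**------**
*-*-----*-*
****----****
*---*---*---*
**--**--**--**
*-*-*-*-*-*-*-*
****************
*---------------*
**--------------**
*-*-------------*-*
****------------****
*---*-----------*---*
**--**----------**--**
*-*-*-*---------*-*-*-*

Derivation:
r0=0: *
r1=1: **
r2=10: *-*
r3=11: ****
r4=100: *---*
r5=101: **--**
r6=110: *-*-*-*
r7=111: ********
r8=1000: *-------*
r9=1001: **------**
r10=1010: *-*-----*-*
r11=1011: ****----****
r12=1100: *---*---*---*
r13=1101: **--**--**--**
r14=1110: *-*-*-*-*-*-*-*
r15=1111: ****************
r16=10000: *---------------*
r17=10001: **--------------**
r18=10010: *-*-------------*-*
r19=10011: ****------------****
r20=10100: *---*-----------*---*
r21=10101: **--**----------**--**
r22=10110: *-*-*-*---------*-*-*-*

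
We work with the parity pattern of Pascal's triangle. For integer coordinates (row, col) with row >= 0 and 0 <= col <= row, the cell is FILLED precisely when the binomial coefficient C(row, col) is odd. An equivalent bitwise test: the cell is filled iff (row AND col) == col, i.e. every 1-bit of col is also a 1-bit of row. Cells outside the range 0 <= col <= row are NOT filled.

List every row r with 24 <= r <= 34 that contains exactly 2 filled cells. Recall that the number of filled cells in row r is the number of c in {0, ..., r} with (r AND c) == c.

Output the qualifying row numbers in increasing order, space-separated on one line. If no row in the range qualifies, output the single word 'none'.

Answer: 32

Derivation:
Row r has 2^popcount(r) filled cells, so we need popcount(r) = log2(2) = 1.
Scan r = 24..34 and keep those with exactly 1 one-bits:
r=24=11000 popcount=2 -> skip
r=25=11001 popcount=3 -> skip
r=26=11010 popcount=3 -> skip
r=27=11011 popcount=4 -> skip
r=28=11100 popcount=3 -> skip
r=29=11101 popcount=4 -> skip
r=30=11110 popcount=4 -> skip
r=31=11111 popcount=5 -> skip
r=32=100000 popcount=1 -> KEEP
r=33=100001 popcount=2 -> skip
r=34=100010 popcount=2 -> skip
Kept rows: 32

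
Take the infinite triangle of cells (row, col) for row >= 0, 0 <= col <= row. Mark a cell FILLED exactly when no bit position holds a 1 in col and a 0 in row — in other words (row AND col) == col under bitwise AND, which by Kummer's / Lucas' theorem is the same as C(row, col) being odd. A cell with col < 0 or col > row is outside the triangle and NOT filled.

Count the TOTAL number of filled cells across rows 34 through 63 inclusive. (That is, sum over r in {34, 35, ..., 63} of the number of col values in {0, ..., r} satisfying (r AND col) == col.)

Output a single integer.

Answer: 480

Derivation:
r34=100010 pc2: +4 =4
r35=100011 pc3: +8 =12
r36=100100 pc2: +4 =16
r37=100101 pc3: +8 =24
r38=100110 pc3: +8 =32
r39=100111 pc4: +16 =48
r40=101000 pc2: +4 =52
r41=101001 pc3: +8 =60
r42=101010 pc3: +8 =68
r43=101011 pc4: +16 =84
r44=101100 pc3: +8 =92
r45=101101 pc4: +16 =108
r46=101110 pc4: +16 =124
r47=101111 pc5: +32 =156
r48=110000 pc2: +4 =160
r49=110001 pc3: +8 =168
r50=110010 pc3: +8 =176
r51=110011 pc4: +16 =192
r52=110100 pc3: +8 =200
r53=110101 pc4: +16 =216
r54=110110 pc4: +16 =232
r55=110111 pc5: +32 =264
r56=111000 pc3: +8 =272
r57=111001 pc4: +16 =288
r58=111010 pc4: +16 =304
r59=111011 pc5: +32 =336
r60=111100 pc4: +16 =352
r61=111101 pc5: +32 =384
r62=111110 pc5: +32 =416
r63=111111 pc6: +64 =480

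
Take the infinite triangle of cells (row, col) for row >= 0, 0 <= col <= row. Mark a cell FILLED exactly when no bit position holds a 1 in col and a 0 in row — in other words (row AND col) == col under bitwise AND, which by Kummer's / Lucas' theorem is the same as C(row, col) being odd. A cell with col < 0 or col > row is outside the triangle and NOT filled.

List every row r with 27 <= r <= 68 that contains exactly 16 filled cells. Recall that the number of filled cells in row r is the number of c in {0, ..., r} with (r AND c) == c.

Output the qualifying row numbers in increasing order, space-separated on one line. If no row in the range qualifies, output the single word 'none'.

Row r has 2^popcount(r) filled cells, so we need popcount(r) = log2(16) = 4.
Scan r = 27..68 and keep those with exactly 4 one-bits:
r=27=11011 popcount=4 -> KEEP
r=28=11100 popcount=3 -> skip
r=29=11101 popcount=4 -> KEEP
r=30=11110 popcount=4 -> KEEP
r=31=11111 popcount=5 -> skip
r=32=100000 popcount=1 -> skip
r=33=100001 popcount=2 -> skip
r=34=100010 popcount=2 -> skip
r=35=100011 popcount=3 -> skip
r=36=100100 popcount=2 -> skip
r=37=100101 popcount=3 -> skip
r=38=100110 popcount=3 -> skip
r=39=100111 popcount=4 -> KEEP
r=40=101000 popcount=2 -> skip
r=41=101001 popcount=3 -> skip
r=42=101010 popcount=3 -> skip
r=43=101011 popcount=4 -> KEEP
r=44=101100 popcount=3 -> skip
r=45=101101 popcount=4 -> KEEP
r=46=101110 popcount=4 -> KEEP
r=47=101111 popcount=5 -> skip
r=48=110000 popcount=2 -> skip
r=49=110001 popcount=3 -> skip
r=50=110010 popcount=3 -> skip
r=51=110011 popcount=4 -> KEEP
r=52=110100 popcount=3 -> skip
r=53=110101 popcount=4 -> KEEP
r=54=110110 popcount=4 -> KEEP
r=55=110111 popcount=5 -> skip
r=56=111000 popcount=3 -> skip
r=57=111001 popcount=4 -> KEEP
r=58=111010 popcount=4 -> KEEP
r=59=111011 popcount=5 -> skip
r=60=111100 popcount=4 -> KEEP
r=61=111101 popcount=5 -> skip
r=62=111110 popcount=5 -> skip
r=63=111111 popcount=6 -> skip
r=64=1000000 popcount=1 -> skip
r=65=1000001 popcount=2 -> skip
r=66=1000010 popcount=2 -> skip
r=67=1000011 popcount=3 -> skip
r=68=1000100 popcount=2 -> skip
Kept rows: 27 29 30 39 43 45 46 51 53 54 57 58 60

Answer: 27 29 30 39 43 45 46 51 53 54 57 58 60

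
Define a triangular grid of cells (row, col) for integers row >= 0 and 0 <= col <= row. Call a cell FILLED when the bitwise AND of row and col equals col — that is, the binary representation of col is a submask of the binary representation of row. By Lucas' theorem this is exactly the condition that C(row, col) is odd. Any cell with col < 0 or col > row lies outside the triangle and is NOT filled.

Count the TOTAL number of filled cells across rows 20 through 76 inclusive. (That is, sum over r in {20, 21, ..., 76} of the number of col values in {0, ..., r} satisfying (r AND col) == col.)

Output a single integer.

r20=10100 pc2: +4 =4
r21=10101 pc3: +8 =12
r22=10110 pc3: +8 =20
r23=10111 pc4: +16 =36
r24=11000 pc2: +4 =40
r25=11001 pc3: +8 =48
r26=11010 pc3: +8 =56
r27=11011 pc4: +16 =72
r28=11100 pc3: +8 =80
r29=11101 pc4: +16 =96
r30=11110 pc4: +16 =112
r31=11111 pc5: +32 =144
r32=100000 pc1: +2 =146
r33=100001 pc2: +4 =150
r34=100010 pc2: +4 =154
r35=100011 pc3: +8 =162
r36=100100 pc2: +4 =166
r37=100101 pc3: +8 =174
r38=100110 pc3: +8 =182
r39=100111 pc4: +16 =198
r40=101000 pc2: +4 =202
r41=101001 pc3: +8 =210
r42=101010 pc3: +8 =218
r43=101011 pc4: +16 =234
r44=101100 pc3: +8 =242
r45=101101 pc4: +16 =258
r46=101110 pc4: +16 =274
r47=101111 pc5: +32 =306
r48=110000 pc2: +4 =310
r49=110001 pc3: +8 =318
r50=110010 pc3: +8 =326
r51=110011 pc4: +16 =342
r52=110100 pc3: +8 =350
r53=110101 pc4: +16 =366
r54=110110 pc4: +16 =382
r55=110111 pc5: +32 =414
r56=111000 pc3: +8 =422
r57=111001 pc4: +16 =438
r58=111010 pc4: +16 =454
r59=111011 pc5: +32 =486
r60=111100 pc4: +16 =502
r61=111101 pc5: +32 =534
r62=111110 pc5: +32 =566
r63=111111 pc6: +64 =630
r64=1000000 pc1: +2 =632
r65=1000001 pc2: +4 =636
r66=1000010 pc2: +4 =640
r67=1000011 pc3: +8 =648
r68=1000100 pc2: +4 =652
r69=1000101 pc3: +8 =660
r70=1000110 pc3: +8 =668
r71=1000111 pc4: +16 =684
r72=1001000 pc2: +4 =688
r73=1001001 pc3: +8 =696
r74=1001010 pc3: +8 =704
r75=1001011 pc4: +16 =720
r76=1001100 pc3: +8 =728

Answer: 728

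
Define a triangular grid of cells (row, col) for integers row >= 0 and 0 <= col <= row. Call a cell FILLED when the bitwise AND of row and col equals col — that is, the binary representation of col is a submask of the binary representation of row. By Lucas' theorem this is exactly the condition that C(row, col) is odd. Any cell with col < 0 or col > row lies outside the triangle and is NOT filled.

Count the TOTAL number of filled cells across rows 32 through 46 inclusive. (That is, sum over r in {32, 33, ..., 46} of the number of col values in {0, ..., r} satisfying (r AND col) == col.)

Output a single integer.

Answer: 130

Derivation:
r32=100000 pc1: +2 =2
r33=100001 pc2: +4 =6
r34=100010 pc2: +4 =10
r35=100011 pc3: +8 =18
r36=100100 pc2: +4 =22
r37=100101 pc3: +8 =30
r38=100110 pc3: +8 =38
r39=100111 pc4: +16 =54
r40=101000 pc2: +4 =58
r41=101001 pc3: +8 =66
r42=101010 pc3: +8 =74
r43=101011 pc4: +16 =90
r44=101100 pc3: +8 =98
r45=101101 pc4: +16 =114
r46=101110 pc4: +16 =130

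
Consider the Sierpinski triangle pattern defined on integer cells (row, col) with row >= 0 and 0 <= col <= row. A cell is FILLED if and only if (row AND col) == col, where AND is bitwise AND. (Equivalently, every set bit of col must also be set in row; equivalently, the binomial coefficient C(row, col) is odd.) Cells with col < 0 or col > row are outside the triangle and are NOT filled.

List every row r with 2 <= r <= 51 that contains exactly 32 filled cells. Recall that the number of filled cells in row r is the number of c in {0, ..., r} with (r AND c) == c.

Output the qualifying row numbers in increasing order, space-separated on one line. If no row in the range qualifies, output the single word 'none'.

Row r has 2^popcount(r) filled cells, so we need popcount(r) = log2(32) = 5.
Scan r = 2..51 and keep those with exactly 5 one-bits:
r=2=10 popcount=1 -> skip
r=3=11 popcount=2 -> skip
r=4=100 popcount=1 -> skip
r=5=101 popcount=2 -> skip
r=6=110 popcount=2 -> skip
r=7=111 popcount=3 -> skip
r=8=1000 popcount=1 -> skip
r=9=1001 popcount=2 -> skip
r=10=1010 popcount=2 -> skip
r=11=1011 popcount=3 -> skip
r=12=1100 popcount=2 -> skip
r=13=1101 popcount=3 -> skip
r=14=1110 popcount=3 -> skip
r=15=1111 popcount=4 -> skip
r=16=10000 popcount=1 -> skip
r=17=10001 popcount=2 -> skip
r=18=10010 popcount=2 -> skip
r=19=10011 popcount=3 -> skip
r=20=10100 popcount=2 -> skip
r=21=10101 popcount=3 -> skip
r=22=10110 popcount=3 -> skip
r=23=10111 popcount=4 -> skip
r=24=11000 popcount=2 -> skip
r=25=11001 popcount=3 -> skip
r=26=11010 popcount=3 -> skip
r=27=11011 popcount=4 -> skip
r=28=11100 popcount=3 -> skip
r=29=11101 popcount=4 -> skip
r=30=11110 popcount=4 -> skip
r=31=11111 popcount=5 -> KEEP
r=32=100000 popcount=1 -> skip
r=33=100001 popcount=2 -> skip
r=34=100010 popcount=2 -> skip
r=35=100011 popcount=3 -> skip
r=36=100100 popcount=2 -> skip
r=37=100101 popcount=3 -> skip
r=38=100110 popcount=3 -> skip
r=39=100111 popcount=4 -> skip
r=40=101000 popcount=2 -> skip
r=41=101001 popcount=3 -> skip
r=42=101010 popcount=3 -> skip
r=43=101011 popcount=4 -> skip
r=44=101100 popcount=3 -> skip
r=45=101101 popcount=4 -> skip
r=46=101110 popcount=4 -> skip
r=47=101111 popcount=5 -> KEEP
r=48=110000 popcount=2 -> skip
r=49=110001 popcount=3 -> skip
r=50=110010 popcount=3 -> skip
r=51=110011 popcount=4 -> skip
Kept rows: 31 47

Answer: 31 47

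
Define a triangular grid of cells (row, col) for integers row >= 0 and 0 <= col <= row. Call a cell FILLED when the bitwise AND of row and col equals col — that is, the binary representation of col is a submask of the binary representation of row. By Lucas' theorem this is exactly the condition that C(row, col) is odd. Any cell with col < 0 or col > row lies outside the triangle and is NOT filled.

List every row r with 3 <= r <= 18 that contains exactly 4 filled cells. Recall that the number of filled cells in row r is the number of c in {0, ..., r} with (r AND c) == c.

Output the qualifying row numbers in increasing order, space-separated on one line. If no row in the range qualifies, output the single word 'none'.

Row r has 2^popcount(r) filled cells, so we need popcount(r) = log2(4) = 2.
Scan r = 3..18 and keep those with exactly 2 one-bits:
r=3=11 popcount=2 -> KEEP
r=4=100 popcount=1 -> skip
r=5=101 popcount=2 -> KEEP
r=6=110 popcount=2 -> KEEP
r=7=111 popcount=3 -> skip
r=8=1000 popcount=1 -> skip
r=9=1001 popcount=2 -> KEEP
r=10=1010 popcount=2 -> KEEP
r=11=1011 popcount=3 -> skip
r=12=1100 popcount=2 -> KEEP
r=13=1101 popcount=3 -> skip
r=14=1110 popcount=3 -> skip
r=15=1111 popcount=4 -> skip
r=16=10000 popcount=1 -> skip
r=17=10001 popcount=2 -> KEEP
r=18=10010 popcount=2 -> KEEP
Kept rows: 3 5 6 9 10 12 17 18

Answer: 3 5 6 9 10 12 17 18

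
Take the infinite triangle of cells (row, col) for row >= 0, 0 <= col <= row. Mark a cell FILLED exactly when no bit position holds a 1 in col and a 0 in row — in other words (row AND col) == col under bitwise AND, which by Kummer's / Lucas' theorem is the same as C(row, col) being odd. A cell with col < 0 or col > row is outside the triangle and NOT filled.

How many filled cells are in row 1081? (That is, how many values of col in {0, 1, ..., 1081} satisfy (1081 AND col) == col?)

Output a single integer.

Answer: 32

Derivation:
1081 in binary = 10000111001
popcount(1081) = number of 1-bits in 10000111001 = 5
A col c satisfies (1081 AND c) == c iff every set bit of c is also set in 1081; each of the 5 set bits of 1081 can independently be on or off in c.
count = 2^5 = 32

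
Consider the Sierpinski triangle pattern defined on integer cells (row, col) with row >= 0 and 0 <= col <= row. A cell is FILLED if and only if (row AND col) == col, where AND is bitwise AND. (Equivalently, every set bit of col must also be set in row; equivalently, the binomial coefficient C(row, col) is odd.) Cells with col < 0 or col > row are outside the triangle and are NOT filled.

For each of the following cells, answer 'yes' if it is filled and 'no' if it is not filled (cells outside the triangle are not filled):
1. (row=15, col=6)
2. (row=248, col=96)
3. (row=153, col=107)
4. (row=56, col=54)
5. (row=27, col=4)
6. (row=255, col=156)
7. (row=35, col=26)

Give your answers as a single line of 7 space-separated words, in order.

Answer: yes yes no no no yes no

Derivation:
(15,6): row=0b1111, col=0b110, row AND col = 0b110 = 6; 6 == 6 -> filled
(248,96): row=0b11111000, col=0b1100000, row AND col = 0b1100000 = 96; 96 == 96 -> filled
(153,107): row=0b10011001, col=0b1101011, row AND col = 0b1001 = 9; 9 != 107 -> empty
(56,54): row=0b111000, col=0b110110, row AND col = 0b110000 = 48; 48 != 54 -> empty
(27,4): row=0b11011, col=0b100, row AND col = 0b0 = 0; 0 != 4 -> empty
(255,156): row=0b11111111, col=0b10011100, row AND col = 0b10011100 = 156; 156 == 156 -> filled
(35,26): row=0b100011, col=0b11010, row AND col = 0b10 = 2; 2 != 26 -> empty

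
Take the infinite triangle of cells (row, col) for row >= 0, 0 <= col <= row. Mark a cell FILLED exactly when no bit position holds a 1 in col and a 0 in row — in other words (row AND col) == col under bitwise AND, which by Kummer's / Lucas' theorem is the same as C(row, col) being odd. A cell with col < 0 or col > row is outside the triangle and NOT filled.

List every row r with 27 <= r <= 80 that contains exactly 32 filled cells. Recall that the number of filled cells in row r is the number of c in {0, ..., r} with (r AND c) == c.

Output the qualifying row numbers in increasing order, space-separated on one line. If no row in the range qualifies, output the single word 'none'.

Row r has 2^popcount(r) filled cells, so we need popcount(r) = log2(32) = 5.
Scan r = 27..80 and keep those with exactly 5 one-bits:
r=27=11011 popcount=4 -> skip
r=28=11100 popcount=3 -> skip
r=29=11101 popcount=4 -> skip
r=30=11110 popcount=4 -> skip
r=31=11111 popcount=5 -> KEEP
r=32=100000 popcount=1 -> skip
r=33=100001 popcount=2 -> skip
r=34=100010 popcount=2 -> skip
r=35=100011 popcount=3 -> skip
r=36=100100 popcount=2 -> skip
r=37=100101 popcount=3 -> skip
r=38=100110 popcount=3 -> skip
r=39=100111 popcount=4 -> skip
r=40=101000 popcount=2 -> skip
r=41=101001 popcount=3 -> skip
r=42=101010 popcount=3 -> skip
r=43=101011 popcount=4 -> skip
r=44=101100 popcount=3 -> skip
r=45=101101 popcount=4 -> skip
r=46=101110 popcount=4 -> skip
r=47=101111 popcount=5 -> KEEP
r=48=110000 popcount=2 -> skip
r=49=110001 popcount=3 -> skip
r=50=110010 popcount=3 -> skip
r=51=110011 popcount=4 -> skip
r=52=110100 popcount=3 -> skip
r=53=110101 popcount=4 -> skip
r=54=110110 popcount=4 -> skip
r=55=110111 popcount=5 -> KEEP
r=56=111000 popcount=3 -> skip
r=57=111001 popcount=4 -> skip
r=58=111010 popcount=4 -> skip
r=59=111011 popcount=5 -> KEEP
r=60=111100 popcount=4 -> skip
r=61=111101 popcount=5 -> KEEP
r=62=111110 popcount=5 -> KEEP
r=63=111111 popcount=6 -> skip
r=64=1000000 popcount=1 -> skip
r=65=1000001 popcount=2 -> skip
r=66=1000010 popcount=2 -> skip
r=67=1000011 popcount=3 -> skip
r=68=1000100 popcount=2 -> skip
r=69=1000101 popcount=3 -> skip
r=70=1000110 popcount=3 -> skip
r=71=1000111 popcount=4 -> skip
r=72=1001000 popcount=2 -> skip
r=73=1001001 popcount=3 -> skip
r=74=1001010 popcount=3 -> skip
r=75=1001011 popcount=4 -> skip
r=76=1001100 popcount=3 -> skip
r=77=1001101 popcount=4 -> skip
r=78=1001110 popcount=4 -> skip
r=79=1001111 popcount=5 -> KEEP
r=80=1010000 popcount=2 -> skip
Kept rows: 31 47 55 59 61 62 79

Answer: 31 47 55 59 61 62 79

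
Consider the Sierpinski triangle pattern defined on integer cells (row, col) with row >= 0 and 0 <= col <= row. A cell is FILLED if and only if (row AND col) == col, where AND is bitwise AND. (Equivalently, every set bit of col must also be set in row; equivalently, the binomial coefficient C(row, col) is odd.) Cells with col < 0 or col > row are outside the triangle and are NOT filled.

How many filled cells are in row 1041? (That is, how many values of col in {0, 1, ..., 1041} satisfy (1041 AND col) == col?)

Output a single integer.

1041 in binary = 10000010001
popcount(1041) = number of 1-bits in 10000010001 = 3
A col c satisfies (1041 AND c) == c iff every set bit of c is also set in 1041; each of the 3 set bits of 1041 can independently be on or off in c.
count = 2^3 = 8

Answer: 8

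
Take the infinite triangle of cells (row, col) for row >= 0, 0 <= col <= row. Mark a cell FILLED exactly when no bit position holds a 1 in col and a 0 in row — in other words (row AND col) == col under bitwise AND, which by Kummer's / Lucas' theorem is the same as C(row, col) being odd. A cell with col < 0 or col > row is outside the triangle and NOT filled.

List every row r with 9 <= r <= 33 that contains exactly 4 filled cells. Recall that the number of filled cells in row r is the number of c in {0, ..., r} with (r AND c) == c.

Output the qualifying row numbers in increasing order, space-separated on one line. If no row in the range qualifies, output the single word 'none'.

Answer: 9 10 12 17 18 20 24 33

Derivation:
Row r has 2^popcount(r) filled cells, so we need popcount(r) = log2(4) = 2.
Scan r = 9..33 and keep those with exactly 2 one-bits:
r=9=1001 popcount=2 -> KEEP
r=10=1010 popcount=2 -> KEEP
r=11=1011 popcount=3 -> skip
r=12=1100 popcount=2 -> KEEP
r=13=1101 popcount=3 -> skip
r=14=1110 popcount=3 -> skip
r=15=1111 popcount=4 -> skip
r=16=10000 popcount=1 -> skip
r=17=10001 popcount=2 -> KEEP
r=18=10010 popcount=2 -> KEEP
r=19=10011 popcount=3 -> skip
r=20=10100 popcount=2 -> KEEP
r=21=10101 popcount=3 -> skip
r=22=10110 popcount=3 -> skip
r=23=10111 popcount=4 -> skip
r=24=11000 popcount=2 -> KEEP
r=25=11001 popcount=3 -> skip
r=26=11010 popcount=3 -> skip
r=27=11011 popcount=4 -> skip
r=28=11100 popcount=3 -> skip
r=29=11101 popcount=4 -> skip
r=30=11110 popcount=4 -> skip
r=31=11111 popcount=5 -> skip
r=32=100000 popcount=1 -> skip
r=33=100001 popcount=2 -> KEEP
Kept rows: 9 10 12 17 18 20 24 33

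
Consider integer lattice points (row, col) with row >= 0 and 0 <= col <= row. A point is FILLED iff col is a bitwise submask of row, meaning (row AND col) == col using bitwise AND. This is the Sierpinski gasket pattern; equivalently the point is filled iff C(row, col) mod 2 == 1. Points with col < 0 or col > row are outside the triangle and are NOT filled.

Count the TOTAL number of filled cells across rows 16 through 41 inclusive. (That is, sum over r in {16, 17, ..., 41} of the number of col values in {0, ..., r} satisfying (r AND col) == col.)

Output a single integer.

Answer: 228

Derivation:
r16=10000 pc1: +2 =2
r17=10001 pc2: +4 =6
r18=10010 pc2: +4 =10
r19=10011 pc3: +8 =18
r20=10100 pc2: +4 =22
r21=10101 pc3: +8 =30
r22=10110 pc3: +8 =38
r23=10111 pc4: +16 =54
r24=11000 pc2: +4 =58
r25=11001 pc3: +8 =66
r26=11010 pc3: +8 =74
r27=11011 pc4: +16 =90
r28=11100 pc3: +8 =98
r29=11101 pc4: +16 =114
r30=11110 pc4: +16 =130
r31=11111 pc5: +32 =162
r32=100000 pc1: +2 =164
r33=100001 pc2: +4 =168
r34=100010 pc2: +4 =172
r35=100011 pc3: +8 =180
r36=100100 pc2: +4 =184
r37=100101 pc3: +8 =192
r38=100110 pc3: +8 =200
r39=100111 pc4: +16 =216
r40=101000 pc2: +4 =220
r41=101001 pc3: +8 =228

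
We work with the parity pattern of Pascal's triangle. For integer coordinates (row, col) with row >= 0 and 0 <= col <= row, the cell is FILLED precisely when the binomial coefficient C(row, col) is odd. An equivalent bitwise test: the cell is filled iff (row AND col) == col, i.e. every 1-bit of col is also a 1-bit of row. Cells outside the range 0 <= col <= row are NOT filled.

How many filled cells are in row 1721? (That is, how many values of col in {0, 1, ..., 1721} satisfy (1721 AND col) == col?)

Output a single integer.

1721 in binary = 11010111001
popcount(1721) = number of 1-bits in 11010111001 = 7
A col c satisfies (1721 AND c) == c iff every set bit of c is also set in 1721; each of the 7 set bits of 1721 can independently be on or off in c.
count = 2^7 = 128

Answer: 128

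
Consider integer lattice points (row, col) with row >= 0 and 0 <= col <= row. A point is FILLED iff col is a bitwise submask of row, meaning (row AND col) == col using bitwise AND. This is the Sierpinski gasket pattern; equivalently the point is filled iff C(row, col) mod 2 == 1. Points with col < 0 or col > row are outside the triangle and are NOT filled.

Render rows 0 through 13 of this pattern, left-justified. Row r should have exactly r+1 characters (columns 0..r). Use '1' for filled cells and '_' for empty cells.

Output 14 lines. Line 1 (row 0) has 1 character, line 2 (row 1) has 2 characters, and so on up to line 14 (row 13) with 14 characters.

r0=0: 1
r1=1: 11
r2=10: 1_1
r3=11: 1111
r4=100: 1___1
r5=101: 11__11
r6=110: 1_1_1_1
r7=111: 11111111
r8=1000: 1_______1
r9=1001: 11______11
r10=1010: 1_1_____1_1
r11=1011: 1111____1111
r12=1100: 1___1___1___1
r13=1101: 11__11__11__11

Answer: 1
11
1_1
1111
1___1
11__11
1_1_1_1
11111111
1_______1
11______11
1_1_____1_1
1111____1111
1___1___1___1
11__11__11__11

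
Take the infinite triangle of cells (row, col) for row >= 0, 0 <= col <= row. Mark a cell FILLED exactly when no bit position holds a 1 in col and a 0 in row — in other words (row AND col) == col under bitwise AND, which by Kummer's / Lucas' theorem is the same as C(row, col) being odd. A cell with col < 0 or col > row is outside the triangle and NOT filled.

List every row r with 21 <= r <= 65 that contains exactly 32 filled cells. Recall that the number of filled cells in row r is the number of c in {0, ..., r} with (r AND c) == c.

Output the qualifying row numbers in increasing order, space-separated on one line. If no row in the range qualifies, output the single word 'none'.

Answer: 31 47 55 59 61 62

Derivation:
Row r has 2^popcount(r) filled cells, so we need popcount(r) = log2(32) = 5.
Scan r = 21..65 and keep those with exactly 5 one-bits:
r=21=10101 popcount=3 -> skip
r=22=10110 popcount=3 -> skip
r=23=10111 popcount=4 -> skip
r=24=11000 popcount=2 -> skip
r=25=11001 popcount=3 -> skip
r=26=11010 popcount=3 -> skip
r=27=11011 popcount=4 -> skip
r=28=11100 popcount=3 -> skip
r=29=11101 popcount=4 -> skip
r=30=11110 popcount=4 -> skip
r=31=11111 popcount=5 -> KEEP
r=32=100000 popcount=1 -> skip
r=33=100001 popcount=2 -> skip
r=34=100010 popcount=2 -> skip
r=35=100011 popcount=3 -> skip
r=36=100100 popcount=2 -> skip
r=37=100101 popcount=3 -> skip
r=38=100110 popcount=3 -> skip
r=39=100111 popcount=4 -> skip
r=40=101000 popcount=2 -> skip
r=41=101001 popcount=3 -> skip
r=42=101010 popcount=3 -> skip
r=43=101011 popcount=4 -> skip
r=44=101100 popcount=3 -> skip
r=45=101101 popcount=4 -> skip
r=46=101110 popcount=4 -> skip
r=47=101111 popcount=5 -> KEEP
r=48=110000 popcount=2 -> skip
r=49=110001 popcount=3 -> skip
r=50=110010 popcount=3 -> skip
r=51=110011 popcount=4 -> skip
r=52=110100 popcount=3 -> skip
r=53=110101 popcount=4 -> skip
r=54=110110 popcount=4 -> skip
r=55=110111 popcount=5 -> KEEP
r=56=111000 popcount=3 -> skip
r=57=111001 popcount=4 -> skip
r=58=111010 popcount=4 -> skip
r=59=111011 popcount=5 -> KEEP
r=60=111100 popcount=4 -> skip
r=61=111101 popcount=5 -> KEEP
r=62=111110 popcount=5 -> KEEP
r=63=111111 popcount=6 -> skip
r=64=1000000 popcount=1 -> skip
r=65=1000001 popcount=2 -> skip
Kept rows: 31 47 55 59 61 62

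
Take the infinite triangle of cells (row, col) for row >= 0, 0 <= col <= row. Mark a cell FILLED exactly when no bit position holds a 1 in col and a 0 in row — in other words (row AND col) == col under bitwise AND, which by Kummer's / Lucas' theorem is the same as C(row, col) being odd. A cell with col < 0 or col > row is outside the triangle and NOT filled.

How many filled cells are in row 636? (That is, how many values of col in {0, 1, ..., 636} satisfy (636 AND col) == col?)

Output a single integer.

636 in binary = 1001111100
popcount(636) = number of 1-bits in 1001111100 = 6
A col c satisfies (636 AND c) == c iff every set bit of c is also set in 636; each of the 6 set bits of 636 can independently be on or off in c.
count = 2^6 = 64

Answer: 64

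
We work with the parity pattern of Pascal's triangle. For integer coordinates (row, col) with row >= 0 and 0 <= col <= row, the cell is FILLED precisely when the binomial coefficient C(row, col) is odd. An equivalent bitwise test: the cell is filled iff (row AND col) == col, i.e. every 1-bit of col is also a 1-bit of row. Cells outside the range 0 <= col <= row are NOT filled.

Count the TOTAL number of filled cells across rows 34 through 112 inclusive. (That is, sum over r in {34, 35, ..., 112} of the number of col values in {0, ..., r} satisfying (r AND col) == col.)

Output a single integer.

Answer: 1298

Derivation:
r34=100010 pc2: +4 =4
r35=100011 pc3: +8 =12
r36=100100 pc2: +4 =16
r37=100101 pc3: +8 =24
r38=100110 pc3: +8 =32
r39=100111 pc4: +16 =48
r40=101000 pc2: +4 =52
r41=101001 pc3: +8 =60
r42=101010 pc3: +8 =68
r43=101011 pc4: +16 =84
r44=101100 pc3: +8 =92
r45=101101 pc4: +16 =108
r46=101110 pc4: +16 =124
r47=101111 pc5: +32 =156
r48=110000 pc2: +4 =160
r49=110001 pc3: +8 =168
r50=110010 pc3: +8 =176
r51=110011 pc4: +16 =192
r52=110100 pc3: +8 =200
r53=110101 pc4: +16 =216
r54=110110 pc4: +16 =232
r55=110111 pc5: +32 =264
r56=111000 pc3: +8 =272
r57=111001 pc4: +16 =288
r58=111010 pc4: +16 =304
r59=111011 pc5: +32 =336
r60=111100 pc4: +16 =352
r61=111101 pc5: +32 =384
r62=111110 pc5: +32 =416
r63=111111 pc6: +64 =480
r64=1000000 pc1: +2 =482
r65=1000001 pc2: +4 =486
r66=1000010 pc2: +4 =490
r67=1000011 pc3: +8 =498
r68=1000100 pc2: +4 =502
r69=1000101 pc3: +8 =510
r70=1000110 pc3: +8 =518
r71=1000111 pc4: +16 =534
r72=1001000 pc2: +4 =538
r73=1001001 pc3: +8 =546
r74=1001010 pc3: +8 =554
r75=1001011 pc4: +16 =570
r76=1001100 pc3: +8 =578
r77=1001101 pc4: +16 =594
r78=1001110 pc4: +16 =610
r79=1001111 pc5: +32 =642
r80=1010000 pc2: +4 =646
r81=1010001 pc3: +8 =654
r82=1010010 pc3: +8 =662
r83=1010011 pc4: +16 =678
r84=1010100 pc3: +8 =686
r85=1010101 pc4: +16 =702
r86=1010110 pc4: +16 =718
r87=1010111 pc5: +32 =750
r88=1011000 pc3: +8 =758
r89=1011001 pc4: +16 =774
r90=1011010 pc4: +16 =790
r91=1011011 pc5: +32 =822
r92=1011100 pc4: +16 =838
r93=1011101 pc5: +32 =870
r94=1011110 pc5: +32 =902
r95=1011111 pc6: +64 =966
r96=1100000 pc2: +4 =970
r97=1100001 pc3: +8 =978
r98=1100010 pc3: +8 =986
r99=1100011 pc4: +16 =1002
r100=1100100 pc3: +8 =1010
r101=1100101 pc4: +16 =1026
r102=1100110 pc4: +16 =1042
r103=1100111 pc5: +32 =1074
r104=1101000 pc3: +8 =1082
r105=1101001 pc4: +16 =1098
r106=1101010 pc4: +16 =1114
r107=1101011 pc5: +32 =1146
r108=1101100 pc4: +16 =1162
r109=1101101 pc5: +32 =1194
r110=1101110 pc5: +32 =1226
r111=1101111 pc6: +64 =1290
r112=1110000 pc3: +8 =1298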